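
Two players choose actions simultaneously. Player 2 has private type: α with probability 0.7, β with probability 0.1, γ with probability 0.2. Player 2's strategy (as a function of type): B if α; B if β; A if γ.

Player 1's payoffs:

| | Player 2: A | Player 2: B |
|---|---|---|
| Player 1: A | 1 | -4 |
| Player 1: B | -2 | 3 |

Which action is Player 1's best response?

E[A] = 0.7·(-4) + 0.1·(-4) + 0.2·(1) = -3
E[B] = 0.7·(3) + 0.1·(3) + 0.2·(-2) = 2
Best response: B (2 is the largest).

B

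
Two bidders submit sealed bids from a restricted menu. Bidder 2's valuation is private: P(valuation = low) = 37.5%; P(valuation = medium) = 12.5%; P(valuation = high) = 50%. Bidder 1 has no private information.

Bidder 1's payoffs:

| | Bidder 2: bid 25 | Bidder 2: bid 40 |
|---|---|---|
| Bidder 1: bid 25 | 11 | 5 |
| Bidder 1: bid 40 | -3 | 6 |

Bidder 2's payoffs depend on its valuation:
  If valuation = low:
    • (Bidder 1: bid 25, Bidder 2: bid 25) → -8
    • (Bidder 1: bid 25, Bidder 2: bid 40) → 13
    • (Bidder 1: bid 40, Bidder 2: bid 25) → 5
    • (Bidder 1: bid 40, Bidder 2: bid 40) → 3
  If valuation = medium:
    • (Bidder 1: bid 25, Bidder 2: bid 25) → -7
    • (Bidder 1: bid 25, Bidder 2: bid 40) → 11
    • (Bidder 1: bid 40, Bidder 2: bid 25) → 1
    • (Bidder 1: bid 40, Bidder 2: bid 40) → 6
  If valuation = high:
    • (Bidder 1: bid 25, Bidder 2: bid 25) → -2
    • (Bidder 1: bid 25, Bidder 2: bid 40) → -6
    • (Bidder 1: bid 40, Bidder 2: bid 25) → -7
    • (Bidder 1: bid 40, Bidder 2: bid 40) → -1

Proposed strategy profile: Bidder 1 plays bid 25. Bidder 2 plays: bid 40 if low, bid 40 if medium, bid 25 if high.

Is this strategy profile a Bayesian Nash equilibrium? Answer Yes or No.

Yes

Bidder 1 plays bid 25: E[bid 25] = 0.375·(5) + 0.125·(5) + 0.5·(11) = 8; E[bid 40] = 1.5. Best-responding. ✓
Bidder 2 (valuation low), facing bid 25: bid 25 gives -8, bid 40 gives 13. Proposed bid 40 is best. ✓
Bidder 2 (valuation medium), facing bid 25: bid 25 gives -7, bid 40 gives 11. Proposed bid 40 is best. ✓
Bidder 2 (valuation high), facing bid 25: bid 25 gives -2, bid 40 gives -6. Proposed bid 25 is best. ✓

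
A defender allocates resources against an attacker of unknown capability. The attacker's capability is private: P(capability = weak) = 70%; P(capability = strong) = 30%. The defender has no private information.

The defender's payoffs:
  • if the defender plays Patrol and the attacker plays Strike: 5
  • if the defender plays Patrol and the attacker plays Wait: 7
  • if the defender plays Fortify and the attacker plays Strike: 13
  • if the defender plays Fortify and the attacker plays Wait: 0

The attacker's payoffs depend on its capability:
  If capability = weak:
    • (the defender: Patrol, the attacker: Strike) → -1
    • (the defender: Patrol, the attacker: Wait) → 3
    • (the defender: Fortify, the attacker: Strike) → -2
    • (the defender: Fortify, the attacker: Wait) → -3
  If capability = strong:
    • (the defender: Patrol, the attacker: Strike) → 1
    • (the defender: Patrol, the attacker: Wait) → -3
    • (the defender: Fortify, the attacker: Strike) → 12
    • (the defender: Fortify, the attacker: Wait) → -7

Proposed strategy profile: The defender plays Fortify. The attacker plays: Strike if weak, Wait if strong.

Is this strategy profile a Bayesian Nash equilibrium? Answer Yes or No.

No

A profile is a BNE iff every type of every player is best-responding given beliefs about the other side.
The defender plays Fortify: E[Fortify] = 0.7·(13) + 0.3·(0) = 9.1; E[Patrol] = 5.6. Best-responding. ✓
The attacker (capability weak), facing Fortify: Strike gives -2, Wait gives -3. Proposed Strike is best. ✓
The attacker (capability strong), facing Fortify: Strike gives 12, Wait gives -7. Proposed Wait is not best — profitable deviation exists. ✗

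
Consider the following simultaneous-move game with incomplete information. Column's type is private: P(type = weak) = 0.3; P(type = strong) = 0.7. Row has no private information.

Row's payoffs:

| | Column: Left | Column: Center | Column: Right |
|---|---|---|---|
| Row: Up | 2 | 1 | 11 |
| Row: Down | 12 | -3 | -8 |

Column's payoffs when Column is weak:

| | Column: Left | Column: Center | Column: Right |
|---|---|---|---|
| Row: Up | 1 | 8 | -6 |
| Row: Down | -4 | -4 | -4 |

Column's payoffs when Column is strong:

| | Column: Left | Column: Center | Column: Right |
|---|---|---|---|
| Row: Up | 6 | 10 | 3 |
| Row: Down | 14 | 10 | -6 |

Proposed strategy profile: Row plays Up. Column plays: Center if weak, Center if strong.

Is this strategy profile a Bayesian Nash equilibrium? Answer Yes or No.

Yes

Row plays Up: E[Up] = 0.3·(1) + 0.7·(1) = 1; E[Down] = -3. Best-responding. ✓
Column (type weak), facing Up: Left gives 1, Center gives 8, Right gives -6. Proposed Center is best. ✓
Column (type strong), facing Up: Left gives 6, Center gives 10, Right gives 3. Proposed Center is best. ✓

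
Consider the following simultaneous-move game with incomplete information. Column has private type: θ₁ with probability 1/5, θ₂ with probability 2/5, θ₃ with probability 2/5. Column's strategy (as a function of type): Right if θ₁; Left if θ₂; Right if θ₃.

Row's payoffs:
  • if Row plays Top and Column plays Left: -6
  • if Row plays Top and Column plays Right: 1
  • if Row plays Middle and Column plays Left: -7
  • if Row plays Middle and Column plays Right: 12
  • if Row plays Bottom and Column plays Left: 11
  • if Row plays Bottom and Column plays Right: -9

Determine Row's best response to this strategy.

E[Top] = 1/5·(1) + 2/5·(-6) + 2/5·(1) = -9/5
E[Middle] = 1/5·(12) + 2/5·(-7) + 2/5·(12) = 22/5
E[Bottom] = 1/5·(-9) + 2/5·(11) + 2/5·(-9) = -1
Best response: Middle (22/5 is the largest).

Middle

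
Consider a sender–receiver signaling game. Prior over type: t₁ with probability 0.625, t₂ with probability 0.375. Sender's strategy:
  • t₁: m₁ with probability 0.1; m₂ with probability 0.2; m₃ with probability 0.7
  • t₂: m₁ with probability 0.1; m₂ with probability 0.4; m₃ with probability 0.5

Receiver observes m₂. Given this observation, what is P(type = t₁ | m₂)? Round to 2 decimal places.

P(m₂) = 0.625·0.2 + 0.375·0.4 = 0.275
P(t₁ | m₂) = (0.625·0.2) / 0.275 = 0.125 / 0.275 = 0.454545

0.45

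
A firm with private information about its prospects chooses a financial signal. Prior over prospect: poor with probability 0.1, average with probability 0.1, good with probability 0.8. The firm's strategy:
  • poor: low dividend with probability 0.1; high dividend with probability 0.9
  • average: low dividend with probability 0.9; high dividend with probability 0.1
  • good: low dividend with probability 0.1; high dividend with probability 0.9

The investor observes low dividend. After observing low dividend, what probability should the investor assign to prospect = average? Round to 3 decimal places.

0.500

Apply Bayes' rule using the sender's strategy as the likelihood.
P(low dividend) = 0.1·0.1 + 0.1·0.9 + 0.8·0.1 = 0.18
P(average | low dividend) = (0.1·0.9) / 0.18 = 0.09 / 0.18 = 0.5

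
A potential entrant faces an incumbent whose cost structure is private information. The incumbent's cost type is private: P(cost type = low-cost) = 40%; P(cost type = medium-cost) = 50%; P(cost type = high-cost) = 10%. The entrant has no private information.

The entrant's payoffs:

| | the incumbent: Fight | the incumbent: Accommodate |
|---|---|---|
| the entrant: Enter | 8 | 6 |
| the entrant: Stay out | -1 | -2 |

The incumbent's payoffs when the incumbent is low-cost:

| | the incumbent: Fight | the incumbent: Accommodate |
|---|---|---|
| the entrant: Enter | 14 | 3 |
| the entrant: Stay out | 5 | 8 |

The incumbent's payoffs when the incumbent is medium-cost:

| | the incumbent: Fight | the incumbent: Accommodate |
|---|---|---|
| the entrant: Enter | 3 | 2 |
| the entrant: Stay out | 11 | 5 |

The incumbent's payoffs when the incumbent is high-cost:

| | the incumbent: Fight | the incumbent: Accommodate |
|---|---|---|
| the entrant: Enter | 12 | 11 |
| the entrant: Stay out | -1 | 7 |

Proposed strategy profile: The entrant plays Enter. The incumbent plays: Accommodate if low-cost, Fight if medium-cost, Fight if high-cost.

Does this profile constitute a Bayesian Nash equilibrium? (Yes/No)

The entrant plays Enter: E[Enter] = 0.4·(6) + 0.5·(8) + 0.1·(8) = 7.2; E[Stay out] = -1.4. Best-responding. ✓
The incumbent (cost type low-cost), facing Enter: Fight gives 14, Accommodate gives 3. Proposed Accommodate is not best — profitable deviation exists. ✗
The incumbent (cost type medium-cost), facing Enter: Fight gives 3, Accommodate gives 2. Proposed Fight is best. ✓
The incumbent (cost type high-cost), facing Enter: Fight gives 12, Accommodate gives 11. Proposed Fight is best. ✓

No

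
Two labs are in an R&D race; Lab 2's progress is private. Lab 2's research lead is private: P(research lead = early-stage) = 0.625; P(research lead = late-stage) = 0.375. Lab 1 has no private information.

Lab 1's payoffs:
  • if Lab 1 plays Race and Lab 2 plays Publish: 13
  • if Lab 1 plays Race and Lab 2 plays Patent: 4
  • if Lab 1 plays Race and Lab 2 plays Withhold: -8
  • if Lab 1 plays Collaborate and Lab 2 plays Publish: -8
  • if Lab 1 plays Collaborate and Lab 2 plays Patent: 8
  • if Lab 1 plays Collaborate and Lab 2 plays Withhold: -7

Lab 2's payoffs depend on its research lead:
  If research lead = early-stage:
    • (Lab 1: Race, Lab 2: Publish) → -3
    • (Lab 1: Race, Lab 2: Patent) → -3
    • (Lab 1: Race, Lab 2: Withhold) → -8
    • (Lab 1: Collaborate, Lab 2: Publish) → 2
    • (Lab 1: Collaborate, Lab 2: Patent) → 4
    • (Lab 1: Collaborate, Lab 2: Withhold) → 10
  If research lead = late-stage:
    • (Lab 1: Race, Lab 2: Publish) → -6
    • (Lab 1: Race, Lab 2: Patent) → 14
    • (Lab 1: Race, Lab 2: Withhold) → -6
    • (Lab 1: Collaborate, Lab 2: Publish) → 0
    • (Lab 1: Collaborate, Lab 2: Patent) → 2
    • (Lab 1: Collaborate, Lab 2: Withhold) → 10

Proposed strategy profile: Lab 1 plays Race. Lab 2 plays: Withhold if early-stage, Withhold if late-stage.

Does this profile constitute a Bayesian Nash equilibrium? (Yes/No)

A profile is a BNE iff every type of every player is best-responding given beliefs about the other side.
Lab 1 plays Race: E[Race] = 0.625·(-8) + 0.375·(-8) = -8; E[Collaborate] = -7. Not best-responding. ✗
Lab 2 (research lead early-stage), facing Race: Publish gives -3, Patent gives -3, Withhold gives -8. Proposed Withhold is not best — profitable deviation exists. ✗
Lab 2 (research lead late-stage), facing Race: Publish gives -6, Patent gives 14, Withhold gives -6. Proposed Withhold is not best — profitable deviation exists. ✗

No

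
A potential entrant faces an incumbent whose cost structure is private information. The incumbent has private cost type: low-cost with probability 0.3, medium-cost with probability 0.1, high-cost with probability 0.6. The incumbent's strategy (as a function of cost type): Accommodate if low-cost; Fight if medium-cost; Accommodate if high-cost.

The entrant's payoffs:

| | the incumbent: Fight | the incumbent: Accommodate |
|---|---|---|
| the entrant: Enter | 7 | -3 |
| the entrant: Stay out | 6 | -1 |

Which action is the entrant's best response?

Stay out

E[Enter] = 0.3·(-3) + 0.1·(7) + 0.6·(-3) = -2
E[Stay out] = 0.3·(-1) + 0.1·(6) + 0.6·(-1) = -0.3
Best response: Stay out (-0.3 is the largest).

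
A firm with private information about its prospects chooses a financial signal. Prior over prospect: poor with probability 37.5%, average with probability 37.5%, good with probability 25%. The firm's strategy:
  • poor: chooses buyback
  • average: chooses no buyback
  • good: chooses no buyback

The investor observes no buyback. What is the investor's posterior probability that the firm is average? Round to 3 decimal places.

P(no buyback) = 0.375·0 + 0.375·1 + 0.25·1 = 0.625
P(average | no buyback) = (0.375·1) / 0.625 = 0.375 / 0.625 = 0.6

0.600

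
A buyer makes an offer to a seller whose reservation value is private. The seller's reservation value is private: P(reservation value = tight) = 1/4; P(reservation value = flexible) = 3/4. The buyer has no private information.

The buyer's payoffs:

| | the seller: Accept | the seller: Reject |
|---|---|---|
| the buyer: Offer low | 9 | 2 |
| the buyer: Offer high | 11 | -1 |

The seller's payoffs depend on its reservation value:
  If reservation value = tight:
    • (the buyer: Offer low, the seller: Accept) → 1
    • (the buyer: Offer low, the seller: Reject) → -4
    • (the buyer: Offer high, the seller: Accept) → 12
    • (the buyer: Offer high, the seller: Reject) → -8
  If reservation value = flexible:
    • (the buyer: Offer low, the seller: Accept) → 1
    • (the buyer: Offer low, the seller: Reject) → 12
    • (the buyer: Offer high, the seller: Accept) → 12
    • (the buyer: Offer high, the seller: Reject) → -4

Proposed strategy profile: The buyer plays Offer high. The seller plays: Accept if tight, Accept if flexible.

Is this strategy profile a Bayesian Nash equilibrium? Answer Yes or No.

Yes

The buyer plays Offer high: E[Offer high] = 1/4·(11) + 3/4·(11) = 11; E[Offer low] = 9. Best-responding. ✓
The seller (reservation value tight), facing Offer high: Accept gives 12, Reject gives -8. Proposed Accept is best. ✓
The seller (reservation value flexible), facing Offer high: Accept gives 12, Reject gives -4. Proposed Accept is best. ✓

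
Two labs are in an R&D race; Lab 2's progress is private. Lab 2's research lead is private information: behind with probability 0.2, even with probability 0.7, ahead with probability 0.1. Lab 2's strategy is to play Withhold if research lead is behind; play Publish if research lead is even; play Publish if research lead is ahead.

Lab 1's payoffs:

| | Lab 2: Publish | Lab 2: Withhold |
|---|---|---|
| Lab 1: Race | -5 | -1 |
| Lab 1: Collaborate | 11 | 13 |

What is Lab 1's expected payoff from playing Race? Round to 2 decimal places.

-4.20

Take the expectation over Lab 2's research lead, weighting each type's action by its prior probability.
E[Race] = 0.2·(-1) + 0.7·(-5) + 0.1·(-5) = (-0.2) + (-3.5) + (-0.5) = -4.2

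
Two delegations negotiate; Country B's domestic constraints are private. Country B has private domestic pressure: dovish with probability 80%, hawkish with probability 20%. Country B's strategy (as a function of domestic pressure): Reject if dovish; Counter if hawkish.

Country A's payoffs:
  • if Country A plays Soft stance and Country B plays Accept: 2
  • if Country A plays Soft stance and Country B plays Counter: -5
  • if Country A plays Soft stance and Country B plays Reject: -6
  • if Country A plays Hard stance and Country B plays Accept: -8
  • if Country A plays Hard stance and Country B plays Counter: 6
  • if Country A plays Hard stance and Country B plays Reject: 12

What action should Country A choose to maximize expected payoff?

Hard stance

E[Soft stance] = 0.8·(-6) + 0.2·(-5) = -5.8
E[Hard stance] = 0.8·(12) + 0.2·(6) = 10.8
Best response: Hard stance (10.8 is the largest).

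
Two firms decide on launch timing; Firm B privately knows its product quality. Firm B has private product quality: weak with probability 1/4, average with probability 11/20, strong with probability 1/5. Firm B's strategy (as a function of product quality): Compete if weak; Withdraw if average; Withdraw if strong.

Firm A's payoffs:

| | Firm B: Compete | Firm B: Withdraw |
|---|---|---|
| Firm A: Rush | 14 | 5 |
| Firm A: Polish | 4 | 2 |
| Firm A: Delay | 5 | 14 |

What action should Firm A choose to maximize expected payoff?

Compute Firm A's expected payoff for each action, taking the expectation over Firm B's type.
E[Rush] = 1/4·(14) + 11/20·(5) + 1/5·(5) = 29/4
E[Polish] = 1/4·(4) + 11/20·(2) + 1/5·(2) = 5/2
E[Delay] = 1/4·(5) + 11/20·(14) + 1/5·(14) = 47/4
Best response: Delay (47/4 is the largest).

Delay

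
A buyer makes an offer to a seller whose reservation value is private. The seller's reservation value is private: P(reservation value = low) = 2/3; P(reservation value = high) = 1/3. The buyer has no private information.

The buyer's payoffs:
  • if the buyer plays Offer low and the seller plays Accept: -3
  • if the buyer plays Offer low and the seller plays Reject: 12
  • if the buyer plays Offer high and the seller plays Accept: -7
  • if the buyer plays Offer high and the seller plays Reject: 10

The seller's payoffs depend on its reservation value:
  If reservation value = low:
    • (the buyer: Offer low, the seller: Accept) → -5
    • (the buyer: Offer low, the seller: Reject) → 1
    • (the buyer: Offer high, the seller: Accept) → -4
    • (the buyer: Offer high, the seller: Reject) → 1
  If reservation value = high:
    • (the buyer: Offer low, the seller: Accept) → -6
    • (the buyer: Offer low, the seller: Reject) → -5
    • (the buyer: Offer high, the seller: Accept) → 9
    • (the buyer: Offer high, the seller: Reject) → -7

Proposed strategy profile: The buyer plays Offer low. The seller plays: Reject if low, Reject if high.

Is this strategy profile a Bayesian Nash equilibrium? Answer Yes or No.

Yes

A profile is a BNE iff every type of every player is best-responding given beliefs about the other side.
The buyer plays Offer low: E[Offer low] = 2/3·(12) + 1/3·(12) = 12; E[Offer high] = 10. Best-responding. ✓
The seller (reservation value low), facing Offer low: Accept gives -5, Reject gives 1. Proposed Reject is best. ✓
The seller (reservation value high), facing Offer low: Accept gives -6, Reject gives -5. Proposed Reject is best. ✓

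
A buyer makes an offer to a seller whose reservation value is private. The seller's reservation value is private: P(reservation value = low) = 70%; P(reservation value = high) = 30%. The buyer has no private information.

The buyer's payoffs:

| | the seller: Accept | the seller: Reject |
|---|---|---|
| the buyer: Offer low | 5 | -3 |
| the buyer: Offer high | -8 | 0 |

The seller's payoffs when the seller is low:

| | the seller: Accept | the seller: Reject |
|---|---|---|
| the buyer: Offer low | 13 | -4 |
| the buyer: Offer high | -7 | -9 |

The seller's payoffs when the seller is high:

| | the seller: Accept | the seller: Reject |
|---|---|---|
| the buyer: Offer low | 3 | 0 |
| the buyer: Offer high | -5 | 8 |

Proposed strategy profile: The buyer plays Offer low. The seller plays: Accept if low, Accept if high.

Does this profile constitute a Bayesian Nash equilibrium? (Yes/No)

The buyer plays Offer low: E[Offer low] = 0.7·(5) + 0.3·(5) = 5; E[Offer high] = -8. Best-responding. ✓
The seller (reservation value low), facing Offer low: Accept gives 13, Reject gives -4. Proposed Accept is best. ✓
The seller (reservation value high), facing Offer low: Accept gives 3, Reject gives 0. Proposed Accept is best. ✓

Yes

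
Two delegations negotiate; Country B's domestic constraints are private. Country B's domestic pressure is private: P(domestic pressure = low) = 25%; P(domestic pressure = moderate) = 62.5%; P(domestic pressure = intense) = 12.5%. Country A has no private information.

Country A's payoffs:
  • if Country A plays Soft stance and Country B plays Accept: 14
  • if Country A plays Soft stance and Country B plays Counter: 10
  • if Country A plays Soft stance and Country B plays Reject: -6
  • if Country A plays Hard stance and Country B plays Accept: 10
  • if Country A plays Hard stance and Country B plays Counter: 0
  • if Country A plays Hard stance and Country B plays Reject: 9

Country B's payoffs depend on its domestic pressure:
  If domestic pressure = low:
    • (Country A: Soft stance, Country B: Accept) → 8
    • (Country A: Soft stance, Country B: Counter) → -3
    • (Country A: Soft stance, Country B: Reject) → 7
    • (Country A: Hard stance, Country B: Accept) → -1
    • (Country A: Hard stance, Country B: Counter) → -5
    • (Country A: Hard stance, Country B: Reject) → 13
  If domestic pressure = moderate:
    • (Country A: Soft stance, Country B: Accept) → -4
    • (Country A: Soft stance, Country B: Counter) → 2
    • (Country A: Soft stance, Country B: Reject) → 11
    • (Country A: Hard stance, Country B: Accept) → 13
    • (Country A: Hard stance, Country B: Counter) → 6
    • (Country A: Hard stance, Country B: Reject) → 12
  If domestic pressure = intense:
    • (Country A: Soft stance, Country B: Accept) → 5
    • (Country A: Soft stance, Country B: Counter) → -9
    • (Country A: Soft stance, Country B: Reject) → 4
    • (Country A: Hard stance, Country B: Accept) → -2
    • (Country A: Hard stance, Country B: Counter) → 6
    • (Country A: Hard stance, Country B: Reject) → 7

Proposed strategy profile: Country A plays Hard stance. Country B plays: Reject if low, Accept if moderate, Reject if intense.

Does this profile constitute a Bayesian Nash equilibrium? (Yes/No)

Country A plays Hard stance: E[Hard stance] = 0.25·(9) + 0.625·(10) + 0.125·(9) = 9.625; E[Soft stance] = 6.5. Best-responding. ✓
Country B (domestic pressure low), facing Hard stance: Accept gives -1, Counter gives -5, Reject gives 13. Proposed Reject is best. ✓
Country B (domestic pressure moderate), facing Hard stance: Accept gives 13, Counter gives 6, Reject gives 12. Proposed Accept is best. ✓
Country B (domestic pressure intense), facing Hard stance: Accept gives -2, Counter gives 6, Reject gives 7. Proposed Reject is best. ✓

Yes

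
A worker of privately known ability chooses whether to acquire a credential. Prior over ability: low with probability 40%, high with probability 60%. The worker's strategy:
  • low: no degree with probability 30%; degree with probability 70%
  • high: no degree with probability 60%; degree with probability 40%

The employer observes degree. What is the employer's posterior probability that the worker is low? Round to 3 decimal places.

0.538

P(degree) = 0.4·0.7 + 0.6·0.4 = 0.52
P(low | degree) = (0.4·0.7) / 0.52 = 0.28 / 0.52 = 0.538462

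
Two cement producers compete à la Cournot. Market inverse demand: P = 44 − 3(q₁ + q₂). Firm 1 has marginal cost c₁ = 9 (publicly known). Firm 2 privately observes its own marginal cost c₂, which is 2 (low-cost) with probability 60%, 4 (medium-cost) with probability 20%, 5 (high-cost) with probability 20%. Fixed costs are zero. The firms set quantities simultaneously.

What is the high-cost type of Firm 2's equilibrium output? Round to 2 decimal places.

Type-c best response for Firm 2: q₂(c) = (44 − c)/6 − q₁/2.
Firm 1 maximizes expected profit; its first-order condition is 44 − 6q₁ − 3E[q₂] − 9 = 0.
Substituting E[q₂] and solving: E[c₂] = 3, so q₁ = (44 − 2·9 + 3)/9 = 3.22222.
q₂(high-cost) = (44 − 5 − 3·3.22222)/6 = 4.88889.

4.89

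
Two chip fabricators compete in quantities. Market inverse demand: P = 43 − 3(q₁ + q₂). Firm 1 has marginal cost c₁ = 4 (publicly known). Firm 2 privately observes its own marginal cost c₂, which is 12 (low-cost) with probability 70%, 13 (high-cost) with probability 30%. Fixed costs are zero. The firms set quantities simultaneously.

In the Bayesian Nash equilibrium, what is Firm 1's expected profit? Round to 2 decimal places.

Firm 2 with cost c maximizes (43 − 3(q₁+q₂) − c)·q₂, giving q₂(c) = (43 − c − 3q₁)/6.
E[c₂] = 0.7·12 + 0.3·13 = 12.3
Firm 1's FOC against E[q₂] yields q₁ = (43 − 2·4 + E[c₂])/9 = (43 − 8 + 12.3)/9 = 5.25556.
E[P] = 43 − 3·(q₁ + E[q₂]) = 19.7667; Firm 1's expected profit = (E[P] − 4)·q₁ = (19.7667 − 4)·5.25556 = 82.8626.

82.86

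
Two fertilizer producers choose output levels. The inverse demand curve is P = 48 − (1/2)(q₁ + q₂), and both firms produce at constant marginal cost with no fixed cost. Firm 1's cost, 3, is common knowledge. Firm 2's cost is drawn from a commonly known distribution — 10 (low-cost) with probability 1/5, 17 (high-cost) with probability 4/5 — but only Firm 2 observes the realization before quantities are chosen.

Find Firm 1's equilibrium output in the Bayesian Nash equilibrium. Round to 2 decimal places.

38.40

Type-c best response for Firm 2: q₂(c) = (48 − c) − q₁/2.
Firm 1 maximizes expected profit; its first-order condition is 48 − q₁ − (1/2)E[q₂] − 3 = 0.
Substituting E[q₂] and solving: E[c₂] = 15.6, so q₁ = (48 − 2·3 + 15.6)/(3/2) = 38.4.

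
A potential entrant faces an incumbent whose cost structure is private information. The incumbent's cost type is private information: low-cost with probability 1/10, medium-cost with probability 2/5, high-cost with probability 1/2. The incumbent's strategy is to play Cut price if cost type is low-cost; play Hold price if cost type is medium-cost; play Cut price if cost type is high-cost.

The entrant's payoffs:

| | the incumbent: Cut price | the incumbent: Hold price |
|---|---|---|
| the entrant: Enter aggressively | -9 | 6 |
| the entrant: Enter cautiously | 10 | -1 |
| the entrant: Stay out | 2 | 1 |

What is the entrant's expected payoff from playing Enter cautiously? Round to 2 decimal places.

5.60

E[Enter cautiously] = 1/10·10 + 2/5·(-1) + 1/2·10 = 1 + (-2/5) + 5 = 28/5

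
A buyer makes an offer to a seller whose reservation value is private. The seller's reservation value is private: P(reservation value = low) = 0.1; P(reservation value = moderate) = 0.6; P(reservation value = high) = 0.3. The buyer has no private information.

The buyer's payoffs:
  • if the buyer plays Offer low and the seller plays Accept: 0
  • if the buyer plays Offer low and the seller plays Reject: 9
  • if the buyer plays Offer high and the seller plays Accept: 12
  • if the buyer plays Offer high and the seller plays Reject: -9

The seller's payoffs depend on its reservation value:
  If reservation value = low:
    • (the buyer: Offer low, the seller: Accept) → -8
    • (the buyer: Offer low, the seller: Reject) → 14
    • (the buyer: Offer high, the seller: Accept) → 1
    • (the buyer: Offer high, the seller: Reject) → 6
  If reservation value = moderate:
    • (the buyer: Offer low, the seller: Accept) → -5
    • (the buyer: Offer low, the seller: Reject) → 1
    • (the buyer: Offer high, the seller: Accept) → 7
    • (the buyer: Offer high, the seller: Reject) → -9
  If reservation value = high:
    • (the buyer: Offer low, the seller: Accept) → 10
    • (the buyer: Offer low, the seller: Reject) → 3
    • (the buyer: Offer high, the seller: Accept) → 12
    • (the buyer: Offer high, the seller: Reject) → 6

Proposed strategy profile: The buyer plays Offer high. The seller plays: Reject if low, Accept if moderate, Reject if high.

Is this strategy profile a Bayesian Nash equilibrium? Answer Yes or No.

The buyer plays Offer high: E[Offer high] = 0.1·(-9) + 0.6·(12) + 0.3·(-9) = 3.6; E[Offer low] = 3.6. Best-responding. ✓
The seller (reservation value low), facing Offer high: Accept gives 1, Reject gives 6. Proposed Reject is best. ✓
The seller (reservation value moderate), facing Offer high: Accept gives 7, Reject gives -9. Proposed Accept is best. ✓
The seller (reservation value high), facing Offer high: Accept gives 12, Reject gives 6. Proposed Reject is not best — profitable deviation exists. ✗

No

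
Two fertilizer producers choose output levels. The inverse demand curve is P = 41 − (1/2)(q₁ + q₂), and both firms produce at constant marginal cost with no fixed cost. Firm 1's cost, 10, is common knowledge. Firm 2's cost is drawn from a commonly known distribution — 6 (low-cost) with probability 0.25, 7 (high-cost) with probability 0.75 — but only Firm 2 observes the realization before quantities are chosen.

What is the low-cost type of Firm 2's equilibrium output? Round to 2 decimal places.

Type-c best response for Firm 2: q₂(c) = (41 − c) − q₁/2.
Firm 1 maximizes expected profit; its first-order condition is 41 − q₁ − (1/2)E[q₂] − 10 = 0.
Substituting E[q₂] and solving: E[c₂] = 6.75, so q₁ = (41 − 2·10 + 6.75)/(3/2) = 18.5.
q₂(low-cost) = (41 − 6 − (1/2)·18.5) = 25.75.

25.75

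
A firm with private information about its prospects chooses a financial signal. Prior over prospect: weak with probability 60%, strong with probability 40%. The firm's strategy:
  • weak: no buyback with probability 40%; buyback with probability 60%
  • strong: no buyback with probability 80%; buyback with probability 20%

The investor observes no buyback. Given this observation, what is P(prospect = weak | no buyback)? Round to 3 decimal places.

P(no buyback) = 0.6·0.4 + 0.4·0.8 = 0.56
P(weak | no buyback) = (0.6·0.4) / 0.56 = 0.24 / 0.56 = 0.428571

0.429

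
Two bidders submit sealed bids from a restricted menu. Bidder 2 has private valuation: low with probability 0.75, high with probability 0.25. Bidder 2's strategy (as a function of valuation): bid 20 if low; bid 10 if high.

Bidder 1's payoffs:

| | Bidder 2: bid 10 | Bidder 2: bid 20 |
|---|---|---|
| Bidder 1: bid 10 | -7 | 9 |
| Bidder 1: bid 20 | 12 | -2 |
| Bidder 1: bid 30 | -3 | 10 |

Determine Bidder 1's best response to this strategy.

bid 30

E[bid 10] = 0.75·(9) + 0.25·(-7) = 5
E[bid 20] = 0.75·(-2) + 0.25·(12) = 1.5
E[bid 30] = 0.75·(10) + 0.25·(-3) = 6.75
Best response: bid 30 (6.75 is the largest).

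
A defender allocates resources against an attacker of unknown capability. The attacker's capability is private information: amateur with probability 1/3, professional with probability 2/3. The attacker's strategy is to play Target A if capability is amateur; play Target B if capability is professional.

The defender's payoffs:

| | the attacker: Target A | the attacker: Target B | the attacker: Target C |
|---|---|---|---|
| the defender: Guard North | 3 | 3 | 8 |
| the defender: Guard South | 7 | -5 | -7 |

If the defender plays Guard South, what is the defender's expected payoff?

Take the expectation over the attacker's capability, weighting each type's action by its prior probability.
E[Guard South] = 1/3·7 + 2/3·(-5) = 7/3 + (-10/3) = -1

-1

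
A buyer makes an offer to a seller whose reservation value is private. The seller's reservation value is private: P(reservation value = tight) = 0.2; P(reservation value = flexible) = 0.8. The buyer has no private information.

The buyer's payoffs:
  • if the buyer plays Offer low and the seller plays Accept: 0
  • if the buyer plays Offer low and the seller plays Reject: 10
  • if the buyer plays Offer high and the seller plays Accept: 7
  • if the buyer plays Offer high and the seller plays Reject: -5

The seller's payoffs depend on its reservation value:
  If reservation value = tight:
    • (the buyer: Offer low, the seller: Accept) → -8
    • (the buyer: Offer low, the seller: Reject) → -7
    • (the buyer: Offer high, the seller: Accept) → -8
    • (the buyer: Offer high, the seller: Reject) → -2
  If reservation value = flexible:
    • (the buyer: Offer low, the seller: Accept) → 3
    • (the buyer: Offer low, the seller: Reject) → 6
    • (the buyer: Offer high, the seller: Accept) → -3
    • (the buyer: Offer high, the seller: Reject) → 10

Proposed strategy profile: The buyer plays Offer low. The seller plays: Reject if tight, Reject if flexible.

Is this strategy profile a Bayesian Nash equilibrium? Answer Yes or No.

The buyer plays Offer low: E[Offer low] = 0.2·(10) + 0.8·(10) = 10; E[Offer high] = -5. Best-responding. ✓
The seller (reservation value tight), facing Offer low: Accept gives -8, Reject gives -7. Proposed Reject is best. ✓
The seller (reservation value flexible), facing Offer low: Accept gives 3, Reject gives 6. Proposed Reject is best. ✓

Yes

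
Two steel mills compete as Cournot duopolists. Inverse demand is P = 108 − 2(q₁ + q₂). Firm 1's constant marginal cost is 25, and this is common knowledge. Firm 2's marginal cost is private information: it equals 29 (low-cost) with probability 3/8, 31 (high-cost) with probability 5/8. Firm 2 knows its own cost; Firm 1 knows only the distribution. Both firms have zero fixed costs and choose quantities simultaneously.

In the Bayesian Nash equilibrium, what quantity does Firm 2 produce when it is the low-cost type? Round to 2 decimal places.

12.40

Each type of Firm 2 best-responds to q₁; Firm 1 best-responds to the expected q₂ over Firm 2's types.
Firm 2 with cost c maximizes (108 − 2(q₁+q₂) − c)·q₂, giving q₂(c) = (108 − c − 2q₁)/4.
E[c₂] = 3/8·29 + 5/8·31 = 30.25
Firm 1's FOC against E[q₂] yields q₁ = (108 − 2·25 + E[c₂])/6 = (108 − 50 + 30.25)/6 = 14.7083.
q₂(low-cost) = (108 − 29 − 2·14.7083)/4 = 12.3958.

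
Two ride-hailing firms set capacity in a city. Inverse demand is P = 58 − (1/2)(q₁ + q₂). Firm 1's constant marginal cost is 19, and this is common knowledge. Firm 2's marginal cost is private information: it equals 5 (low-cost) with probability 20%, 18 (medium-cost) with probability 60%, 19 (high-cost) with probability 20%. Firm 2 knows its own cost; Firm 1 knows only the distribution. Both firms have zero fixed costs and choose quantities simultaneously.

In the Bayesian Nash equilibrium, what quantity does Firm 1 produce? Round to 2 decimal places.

23.73

Type-c best response for Firm 2: q₂(c) = (58 − c) − q₁/2.
Firm 1 maximizes expected profit; its first-order condition is 58 − q₁ − (1/2)E[q₂] − 19 = 0.
Substituting E[q₂] and solving: E[c₂] = 15.6, so q₁ = (58 − 2·19 + 15.6)/(3/2) = 23.7333.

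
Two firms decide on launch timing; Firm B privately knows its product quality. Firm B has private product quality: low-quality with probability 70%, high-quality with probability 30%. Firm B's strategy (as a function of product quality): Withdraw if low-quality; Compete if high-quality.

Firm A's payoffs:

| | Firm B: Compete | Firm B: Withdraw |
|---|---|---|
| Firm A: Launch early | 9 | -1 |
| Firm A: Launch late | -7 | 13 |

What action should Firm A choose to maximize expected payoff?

Launch late

E[Launch early] = 0.7·(-1) + 0.3·(9) = 2
E[Launch late] = 0.7·(13) + 0.3·(-7) = 7
Best response: Launch late (7 is the largest).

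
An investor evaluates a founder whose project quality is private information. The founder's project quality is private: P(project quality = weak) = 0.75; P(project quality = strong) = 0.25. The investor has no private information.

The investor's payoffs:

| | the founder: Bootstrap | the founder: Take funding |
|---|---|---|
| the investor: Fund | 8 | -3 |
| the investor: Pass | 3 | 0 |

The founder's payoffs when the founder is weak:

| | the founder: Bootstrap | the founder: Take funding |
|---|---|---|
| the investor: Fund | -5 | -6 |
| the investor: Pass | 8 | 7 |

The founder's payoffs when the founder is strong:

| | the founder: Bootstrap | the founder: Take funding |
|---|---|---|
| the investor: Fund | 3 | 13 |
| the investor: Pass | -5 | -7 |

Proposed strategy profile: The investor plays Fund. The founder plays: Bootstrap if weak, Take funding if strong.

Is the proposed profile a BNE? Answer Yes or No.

A profile is a BNE iff every type of every player is best-responding given beliefs about the other side.
The investor plays Fund: E[Fund] = 0.75·(8) + 0.25·(-3) = 5.25; E[Pass] = 2.25. Best-responding. ✓
The founder (project quality weak), facing Fund: Bootstrap gives -5, Take funding gives -6. Proposed Bootstrap is best. ✓
The founder (project quality strong), facing Fund: Bootstrap gives 3, Take funding gives 13. Proposed Take funding is best. ✓

Yes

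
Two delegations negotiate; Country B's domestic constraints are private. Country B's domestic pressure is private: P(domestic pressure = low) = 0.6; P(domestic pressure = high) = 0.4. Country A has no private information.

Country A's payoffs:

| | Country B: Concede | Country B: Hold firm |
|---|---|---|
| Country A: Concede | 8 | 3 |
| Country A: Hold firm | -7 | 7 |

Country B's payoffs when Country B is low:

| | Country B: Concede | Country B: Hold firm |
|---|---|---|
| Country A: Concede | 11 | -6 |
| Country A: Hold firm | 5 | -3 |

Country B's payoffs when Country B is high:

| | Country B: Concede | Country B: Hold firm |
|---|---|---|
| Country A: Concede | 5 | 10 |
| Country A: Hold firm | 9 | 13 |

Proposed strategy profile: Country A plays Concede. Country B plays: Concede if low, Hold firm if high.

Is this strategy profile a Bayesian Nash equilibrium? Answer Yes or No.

Country A plays Concede: E[Concede] = 0.6·(8) + 0.4·(3) = 6; E[Hold firm] = -1.4. Best-responding. ✓
Country B (domestic pressure low), facing Concede: Concede gives 11, Hold firm gives -6. Proposed Concede is best. ✓
Country B (domestic pressure high), facing Concede: Concede gives 5, Hold firm gives 10. Proposed Hold firm is best. ✓

Yes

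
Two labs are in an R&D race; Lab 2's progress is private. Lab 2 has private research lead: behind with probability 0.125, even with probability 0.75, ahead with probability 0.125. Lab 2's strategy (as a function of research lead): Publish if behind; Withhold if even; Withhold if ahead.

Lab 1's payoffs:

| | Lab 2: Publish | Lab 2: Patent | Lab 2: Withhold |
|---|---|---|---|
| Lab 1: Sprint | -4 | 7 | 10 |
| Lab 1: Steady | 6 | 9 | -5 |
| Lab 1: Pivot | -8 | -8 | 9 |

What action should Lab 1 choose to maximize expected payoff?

Sprint

E[Sprint] = 0.125·(-4) + 0.75·(10) + 0.125·(10) = 8.25
E[Steady] = 0.125·(6) + 0.75·(-5) + 0.125·(-5) = -3.625
E[Pivot] = 0.125·(-8) + 0.75·(9) + 0.125·(9) = 6.875
Best response: Sprint (8.25 is the largest).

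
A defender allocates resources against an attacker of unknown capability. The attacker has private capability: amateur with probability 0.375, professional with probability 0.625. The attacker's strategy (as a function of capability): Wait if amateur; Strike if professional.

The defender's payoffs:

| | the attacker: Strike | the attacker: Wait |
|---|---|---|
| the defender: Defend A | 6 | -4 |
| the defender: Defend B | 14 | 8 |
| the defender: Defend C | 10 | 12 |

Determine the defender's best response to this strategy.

Defend B

Compute the defender's expected payoff for each action, taking the expectation over the attacker's type.
E[Defend A] = 0.375·(-4) + 0.625·(6) = 2.25
E[Defend B] = 0.375·(8) + 0.625·(14) = 11.75
E[Defend C] = 0.375·(12) + 0.625·(10) = 10.75
Best response: Defend B (11.75 is the largest).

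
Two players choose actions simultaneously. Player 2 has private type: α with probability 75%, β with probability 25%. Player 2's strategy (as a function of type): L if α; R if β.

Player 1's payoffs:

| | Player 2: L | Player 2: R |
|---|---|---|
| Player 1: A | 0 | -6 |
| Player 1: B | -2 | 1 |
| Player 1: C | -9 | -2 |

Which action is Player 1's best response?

Compute Player 1's expected payoff for each action, taking the expectation over Player 2's type.
E[A] = 0.75·(0) + 0.25·(-6) = -1.5
E[B] = 0.75·(-2) + 0.25·(1) = -1.25
E[C] = 0.75·(-9) + 0.25·(-2) = -7.25
Best response: B (-1.25 is the largest).

B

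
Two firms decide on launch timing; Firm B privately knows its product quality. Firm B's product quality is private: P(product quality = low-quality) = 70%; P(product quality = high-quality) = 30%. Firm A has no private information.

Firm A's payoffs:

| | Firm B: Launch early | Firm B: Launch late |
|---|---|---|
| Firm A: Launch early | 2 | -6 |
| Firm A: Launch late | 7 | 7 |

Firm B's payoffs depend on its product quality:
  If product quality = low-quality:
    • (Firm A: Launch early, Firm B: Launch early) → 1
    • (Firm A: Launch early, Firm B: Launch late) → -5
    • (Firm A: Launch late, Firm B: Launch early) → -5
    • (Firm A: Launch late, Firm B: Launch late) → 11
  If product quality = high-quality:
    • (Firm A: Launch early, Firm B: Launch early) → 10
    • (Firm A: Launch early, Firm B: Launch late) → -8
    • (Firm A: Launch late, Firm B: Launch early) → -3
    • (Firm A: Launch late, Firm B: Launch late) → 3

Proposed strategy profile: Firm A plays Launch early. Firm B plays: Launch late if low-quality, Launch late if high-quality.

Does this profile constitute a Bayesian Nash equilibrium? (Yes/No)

Firm A plays Launch early: E[Launch early] = 0.7·(-6) + 0.3·(-6) = -6; E[Launch late] = 7. Not best-responding. ✗
Firm B (product quality low-quality), facing Launch early: Launch early gives 1, Launch late gives -5. Proposed Launch late is not best — profitable deviation exists. ✗
Firm B (product quality high-quality), facing Launch early: Launch early gives 10, Launch late gives -8. Proposed Launch late is not best — profitable deviation exists. ✗

No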